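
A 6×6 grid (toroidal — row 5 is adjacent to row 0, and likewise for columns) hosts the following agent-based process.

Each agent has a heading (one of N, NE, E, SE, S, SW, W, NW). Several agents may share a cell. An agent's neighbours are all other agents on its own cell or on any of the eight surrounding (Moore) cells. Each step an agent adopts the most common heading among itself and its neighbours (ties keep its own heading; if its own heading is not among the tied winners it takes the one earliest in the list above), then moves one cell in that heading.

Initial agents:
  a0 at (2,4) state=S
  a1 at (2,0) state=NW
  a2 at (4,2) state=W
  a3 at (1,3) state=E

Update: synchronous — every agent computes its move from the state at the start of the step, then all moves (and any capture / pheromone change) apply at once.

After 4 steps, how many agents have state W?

t=1: a0@(3,4):S a1@(1,5):NW a2@(4,1):W a3@(1,4):E
t=2: a0@(4,4):S a1@(0,4):NW a2@(4,0):W a3@(1,5):E
t=3: a0@(5,4):S a1@(5,3):NW a2@(4,5):W a3@(1,0):E
t=4: a0@(0,4):S a1@(4,2):NW a2@(4,4):W a3@(1,1):E

1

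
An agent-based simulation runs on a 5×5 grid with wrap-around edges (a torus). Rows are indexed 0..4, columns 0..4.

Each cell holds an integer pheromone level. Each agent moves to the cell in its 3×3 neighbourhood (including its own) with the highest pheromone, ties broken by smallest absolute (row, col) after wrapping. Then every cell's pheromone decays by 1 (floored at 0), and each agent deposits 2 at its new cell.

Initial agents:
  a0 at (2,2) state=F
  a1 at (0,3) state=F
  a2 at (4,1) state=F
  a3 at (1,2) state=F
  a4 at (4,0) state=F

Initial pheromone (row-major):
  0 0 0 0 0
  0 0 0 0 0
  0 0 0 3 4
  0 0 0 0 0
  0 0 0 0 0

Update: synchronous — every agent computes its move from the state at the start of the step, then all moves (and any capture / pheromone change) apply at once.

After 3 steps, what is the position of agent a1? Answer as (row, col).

t=1: a0@(2,3) a1@(0,2) a2@(0,0) a3@(2,3) a4@(0,0) | pheromone: 4 0 2 0 0 / 0 0 0 0 0 / 0 0 0 6 3 / 0 0 0 0 0 / 0 0 0 0 0
t=2: a0@(2,3) a1@(0,2) a2@(0,0) a3@(2,3) a4@(0,0) | pheromone: 7 0 3 0 0 / 0 0 0 0 0 / 0 0 0 9 2 / 0 0 0 0 0 / 0 0 0 0 0
t=3: a0@(2,3) a1@(0,2) a2@(0,0) a3@(2,3) a4@(0,0) | pheromone: 10 0 4 0 0 / 0 0 0 0 0 / 0 0 0 12 1 / 0 0 0 0 0 / 0 0 0 0 0

(0, 2)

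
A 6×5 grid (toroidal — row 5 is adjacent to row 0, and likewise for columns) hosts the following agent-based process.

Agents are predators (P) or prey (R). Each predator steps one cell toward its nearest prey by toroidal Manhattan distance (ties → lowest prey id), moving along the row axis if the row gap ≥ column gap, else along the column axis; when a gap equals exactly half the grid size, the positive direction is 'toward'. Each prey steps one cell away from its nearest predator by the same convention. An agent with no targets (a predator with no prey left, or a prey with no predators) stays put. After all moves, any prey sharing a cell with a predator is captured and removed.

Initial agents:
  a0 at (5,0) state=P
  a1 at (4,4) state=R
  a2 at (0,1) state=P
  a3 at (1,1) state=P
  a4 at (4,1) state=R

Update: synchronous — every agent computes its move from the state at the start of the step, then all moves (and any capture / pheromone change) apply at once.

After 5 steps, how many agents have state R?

1

t=1: a0@(4,0):P a1@(3,4):R a2@(5,1):P a3@(2,1):P a4@(3,1):R
t=2: a0@(3,0):P a1@(2,4):R a2@(4,1):P a3@(3,1):P
t=3: a0@(2,0):P a1@(1,4):R a2@(3,1):P a3@(3,0):P
t=4: a0@(1,0):P a1@(0,4):R a2@(2,1):P a3@(2,0):P
t=5: a0@(0,0):P a1@(5,4):R a2@(1,1):P a3@(1,0):P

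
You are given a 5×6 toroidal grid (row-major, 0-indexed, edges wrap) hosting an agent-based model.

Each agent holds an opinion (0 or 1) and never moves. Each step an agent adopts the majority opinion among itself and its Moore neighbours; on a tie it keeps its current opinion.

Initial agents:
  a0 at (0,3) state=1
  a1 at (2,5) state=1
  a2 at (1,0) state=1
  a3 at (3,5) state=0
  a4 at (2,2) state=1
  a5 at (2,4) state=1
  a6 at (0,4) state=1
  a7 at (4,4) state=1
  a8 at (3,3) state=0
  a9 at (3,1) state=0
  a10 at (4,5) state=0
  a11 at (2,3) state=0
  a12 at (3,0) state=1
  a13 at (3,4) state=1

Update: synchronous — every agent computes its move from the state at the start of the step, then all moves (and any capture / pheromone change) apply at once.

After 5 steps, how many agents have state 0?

0

t=1: a0@(0,3):1 a1@(2,5):1 a2@(1,0):1 a3@(3,5):1 a4@(2,2):0 a5@(2,4):1 a6@(0,4):1 a7@(4,4):1 a8@(3,3):1 a9@(3,1):1 a10@(4,5):1 a11@(2,3):1 a12@(3,0):0 a13@(3,4):1
t=2: a0@(0,3):1 a1@(2,5):1 a2@(1,0):1 a3@(3,5):1 a4@(2,2):1 a5@(2,4):1 a6@(0,4):1 a7@(4,4):1 a8@(3,3):1 a9@(3,1):0 a10@(4,5):1 a11@(2,3):1 a12@(3,0):1 a13@(3,4):1
t=3: a0@(0,3):1 a1@(2,5):1 a2@(1,0):1 a3@(3,5):1 a4@(2,2):1 a5@(2,4):1 a6@(0,4):1 a7@(4,4):1 a8@(3,3):1 a9@(3,1):1 a10@(4,5):1 a11@(2,3):1 a12@(3,0):1 a13@(3,4):1
t=4: (unchanged — steady state)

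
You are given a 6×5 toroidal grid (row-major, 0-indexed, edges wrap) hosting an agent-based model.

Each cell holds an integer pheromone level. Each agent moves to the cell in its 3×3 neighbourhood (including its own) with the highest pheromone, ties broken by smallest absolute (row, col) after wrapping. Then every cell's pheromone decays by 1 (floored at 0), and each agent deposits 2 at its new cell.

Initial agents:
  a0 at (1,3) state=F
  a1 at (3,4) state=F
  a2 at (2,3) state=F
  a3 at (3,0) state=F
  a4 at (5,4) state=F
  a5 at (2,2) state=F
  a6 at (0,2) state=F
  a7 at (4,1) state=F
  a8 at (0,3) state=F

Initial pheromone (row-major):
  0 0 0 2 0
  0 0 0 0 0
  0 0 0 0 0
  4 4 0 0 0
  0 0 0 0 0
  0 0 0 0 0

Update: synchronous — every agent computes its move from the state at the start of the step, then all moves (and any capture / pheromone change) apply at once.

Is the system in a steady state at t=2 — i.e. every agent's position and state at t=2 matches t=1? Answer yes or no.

no

t=1: a0@(0,3) a1@(3,0) a2@(1,2) a3@(3,0) a4@(0,3) a5@(3,1) a6@(0,3) a7@(3,0) a8@(0,3) | pheromone: 0 0 0 9 0 / 0 0 2 0 0 / 0 0 0 0 0 / 9 5 0 0 0 / 0 0 0 0 0 / 0 0 0 0 0
t=2: a0@(0,3) a1@(3,0) a2@(0,3) a3@(3,0) a4@(0,3) a5@(3,0) a6@(0,3) a7@(3,0) a8@(0,3) | pheromone: 0 0 0 18 0 / 0 0 1 0 0 / 0 0 0 0 0 / 16 4 0 0 0 / 0 0 0 0 0 / 0 0 0 0 0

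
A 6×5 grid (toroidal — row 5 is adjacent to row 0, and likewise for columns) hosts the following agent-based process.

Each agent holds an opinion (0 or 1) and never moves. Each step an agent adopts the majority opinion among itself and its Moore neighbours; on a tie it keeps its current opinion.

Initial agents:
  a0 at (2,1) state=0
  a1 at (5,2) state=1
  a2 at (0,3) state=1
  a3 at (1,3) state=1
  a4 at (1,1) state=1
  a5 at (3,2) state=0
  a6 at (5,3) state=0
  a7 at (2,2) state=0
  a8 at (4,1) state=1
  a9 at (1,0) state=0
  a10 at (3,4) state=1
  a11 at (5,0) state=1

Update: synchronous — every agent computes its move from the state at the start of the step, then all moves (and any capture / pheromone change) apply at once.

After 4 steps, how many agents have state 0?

t=1: a0@(2,1):0 a1@(5,2):1 a2@(0,3):1 a3@(1,3):1 a4@(1,1):0 a5@(3,2):0 a6@(5,3):1 a7@(2,2):0 a8@(4,1):1 a9@(1,0):0 a10@(3,4):1 a11@(5,0):1
t=2: (unchanged — steady state)

5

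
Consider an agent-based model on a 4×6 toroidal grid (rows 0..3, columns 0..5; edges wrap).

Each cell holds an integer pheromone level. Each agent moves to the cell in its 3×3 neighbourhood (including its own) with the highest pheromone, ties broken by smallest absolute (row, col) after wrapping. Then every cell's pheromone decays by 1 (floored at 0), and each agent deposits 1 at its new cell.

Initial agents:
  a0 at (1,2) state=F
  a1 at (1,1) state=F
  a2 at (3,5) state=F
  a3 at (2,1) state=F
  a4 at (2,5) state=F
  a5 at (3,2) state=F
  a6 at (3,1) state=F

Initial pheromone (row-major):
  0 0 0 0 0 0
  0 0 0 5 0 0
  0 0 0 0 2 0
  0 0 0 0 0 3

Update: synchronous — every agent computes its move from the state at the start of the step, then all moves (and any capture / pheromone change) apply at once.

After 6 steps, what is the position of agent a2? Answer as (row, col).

t=1: a0@(1,3) a1@(0,0) a2@(3,5) a3@(1,0) a4@(3,5) a5@(0,1) a6@(0,0) | pheromone: 2 1 0 0 0 0 / 1 0 0 5 0 0 / 0 0 0 0 1 0 / 0 0 0 0 0 4
t=2: a0@(1,3) a1@(3,5) a2@(3,5) a3@(0,0) a4@(3,5) a5@(0,0) a6@(3,5) | pheromone: 3 0 0 0 0 0 / 0 0 0 5 0 0 / 0 0 0 0 0 0 / 0 0 0 0 0 7
t=3: a0@(1,3) a1@(3,5) a2@(3,5) a3@(3,5) a4@(3,5) a5@(3,5) a6@(3,5) | pheromone: 2 0 0 0 0 0 / 0 0 0 5 0 0 / 0 0 0 0 0 0 / 0 0 0 0 0 12
t=4: a0@(1,3) a1@(3,5) a2@(3,5) a3@(3,5) a4@(3,5) a5@(3,5) a6@(3,5) | pheromone: 1 0 0 0 0 0 / 0 0 0 5 0 0 / 0 0 0 0 0 0 / 0 0 0 0 0 17
t=5: a0@(1,3) a1@(3,5) a2@(3,5) a3@(3,5) a4@(3,5) a5@(3,5) a6@(3,5) | pheromone: 0 0 0 0 0 0 / 0 0 0 5 0 0 / 0 0 0 0 0 0 / 0 0 0 0 0 22
t=6: a0@(1,3) a1@(3,5) a2@(3,5) a3@(3,5) a4@(3,5) a5@(3,5) a6@(3,5) | pheromone: 0 0 0 0 0 0 / 0 0 0 5 0 0 / 0 0 0 0 0 0 / 0 0 0 0 0 27

(3, 5)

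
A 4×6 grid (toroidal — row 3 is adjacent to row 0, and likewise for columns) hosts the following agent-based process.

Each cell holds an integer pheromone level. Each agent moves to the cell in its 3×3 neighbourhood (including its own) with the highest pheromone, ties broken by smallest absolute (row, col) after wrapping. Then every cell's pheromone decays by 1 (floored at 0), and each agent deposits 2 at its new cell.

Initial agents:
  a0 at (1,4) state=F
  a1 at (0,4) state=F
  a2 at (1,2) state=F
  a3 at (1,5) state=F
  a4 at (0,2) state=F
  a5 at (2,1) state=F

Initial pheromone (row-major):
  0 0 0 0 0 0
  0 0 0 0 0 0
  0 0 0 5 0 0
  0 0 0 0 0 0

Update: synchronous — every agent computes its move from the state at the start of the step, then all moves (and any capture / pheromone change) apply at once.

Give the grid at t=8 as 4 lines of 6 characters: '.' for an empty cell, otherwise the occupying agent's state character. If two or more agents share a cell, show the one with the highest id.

F..F..
......
...F..
......

t=1: a0@(2,3) a1@(0,3) a2@(2,3) a3@(0,0) a4@(0,1) a5@(1,0) | pheromone: 2 2 0 2 0 0 / 2 0 0 0 0 0 / 0 0 0 8 0 0 / 0 0 0 0 0 0
t=2: a0@(2,3) a1@(0,3) a2@(2,3) a3@(0,0) a4@(0,0) a5@(0,0) | pheromone: 7 1 0 3 0 0 / 1 0 0 0 0 0 / 0 0 0 11 0 0 / 0 0 0 0 0 0
t=3: a0@(2,3) a1@(0,3) a2@(2,3) a3@(0,0) a4@(0,0) a5@(0,0) | pheromone: 12 0 0 4 0 0 / 0 0 0 0 0 0 / 0 0 0 14 0 0 / 0 0 0 0 0 0
t=4: a0@(2,3) a1@(0,3) a2@(2,3) a3@(0,0) a4@(0,0) a5@(0,0) | pheromone: 17 0 0 5 0 0 / 0 0 0 0 0 0 / 0 0 0 17 0 0 / 0 0 0 0 0 0
t=5: a0@(2,3) a1@(0,3) a2@(2,3) a3@(0,0) a4@(0,0) a5@(0,0) | pheromone: 22 0 0 6 0 0 / 0 0 0 0 0 0 / 0 0 0 20 0 0 / 0 0 0 0 0 0
t=6: a0@(2,3) a1@(0,3) a2@(2,3) a3@(0,0) a4@(0,0) a5@(0,0) | pheromone: 27 0 0 7 0 0 / 0 0 0 0 0 0 / 0 0 0 23 0 0 / 0 0 0 0 0 0
t=7: a0@(2,3) a1@(0,3) a2@(2,3) a3@(0,0) a4@(0,0) a5@(0,0) | pheromone: 32 0 0 8 0 0 / 0 0 0 0 0 0 / 0 0 0 26 0 0 / 0 0 0 0 0 0
t=8: a0@(2,3) a1@(0,3) a2@(2,3) a3@(0,0) a4@(0,0) a5@(0,0) | pheromone: 37 0 0 9 0 0 / 0 0 0 0 0 0 / 0 0 0 29 0 0 / 0 0 0 0 0 0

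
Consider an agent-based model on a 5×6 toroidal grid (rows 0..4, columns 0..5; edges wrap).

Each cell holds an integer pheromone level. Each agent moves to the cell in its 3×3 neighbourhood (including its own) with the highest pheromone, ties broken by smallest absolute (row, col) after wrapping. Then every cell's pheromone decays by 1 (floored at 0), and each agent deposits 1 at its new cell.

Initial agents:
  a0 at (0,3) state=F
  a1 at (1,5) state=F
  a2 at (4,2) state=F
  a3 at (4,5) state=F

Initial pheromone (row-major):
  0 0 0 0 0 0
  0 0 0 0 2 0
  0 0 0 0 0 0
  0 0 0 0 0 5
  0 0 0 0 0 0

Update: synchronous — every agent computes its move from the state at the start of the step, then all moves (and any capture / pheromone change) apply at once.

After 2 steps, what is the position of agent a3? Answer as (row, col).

t=1: a0@(1,4) a1@(1,4) a2@(0,1) a3@(3,5) | pheromone: 0 1 0 0 0 0 / 0 0 0 0 3 0 / 0 0 0 0 0 0 / 0 0 0 0 0 5 / 0 0 0 0 0 0
t=2: a0@(1,4) a1@(1,4) a2@(0,1) a3@(3,5) | pheromone: 0 1 0 0 0 0 / 0 0 0 0 4 0 / 0 0 0 0 0 0 / 0 0 0 0 0 5 / 0 0 0 0 0 0

(3, 5)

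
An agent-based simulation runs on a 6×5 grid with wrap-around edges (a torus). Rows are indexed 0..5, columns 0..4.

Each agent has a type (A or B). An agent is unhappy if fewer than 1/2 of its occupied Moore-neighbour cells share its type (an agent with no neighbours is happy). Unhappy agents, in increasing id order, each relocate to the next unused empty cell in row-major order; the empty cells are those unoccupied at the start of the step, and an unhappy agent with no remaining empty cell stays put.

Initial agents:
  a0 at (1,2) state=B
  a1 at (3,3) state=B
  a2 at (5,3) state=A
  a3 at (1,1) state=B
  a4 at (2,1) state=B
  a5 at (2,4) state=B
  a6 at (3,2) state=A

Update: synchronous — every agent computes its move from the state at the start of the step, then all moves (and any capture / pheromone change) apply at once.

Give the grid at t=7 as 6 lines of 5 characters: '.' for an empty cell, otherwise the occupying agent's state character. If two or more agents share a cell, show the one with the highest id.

t=1: a0@(1,2):B a1@(3,3):B a2@(5,3):A a3@(1,1):B a4@(2,1):B a5@(2,4):B a6@(0,0):A
t=2: a0@(1,2):B a1@(3,3):B a2@(5,3):A a3@(1,1):B a4@(2,1):B a5@(2,4):B a6@(0,1):A
t=3: a0@(1,2):B a1@(3,3):B a2@(5,3):A a3@(1,1):B a4@(2,1):B a5@(2,4):B a6@(0,0):A
t=4: a0@(1,2):B a1@(3,3):B a2@(5,3):A a3@(1,1):B a4@(2,1):B a5@(2,4):B a6@(0,1):A
t=5: a0@(1,2):B a1@(3,3):B a2@(5,3):A a3@(1,1):B a4@(2,1):B a5@(2,4):B a6@(0,0):A
t=6: a0@(1,2):B a1@(3,3):B a2@(5,3):A a3@(1,1):B a4@(2,1):B a5@(2,4):B a6@(0,1):A
t=7: a0@(1,2):B a1@(3,3):B a2@(5,3):A a3@(1,1):B a4@(2,1):B a5@(2,4):B a6@(0,0):A

A....
.BB..
.B..B
...B.
.....
...A.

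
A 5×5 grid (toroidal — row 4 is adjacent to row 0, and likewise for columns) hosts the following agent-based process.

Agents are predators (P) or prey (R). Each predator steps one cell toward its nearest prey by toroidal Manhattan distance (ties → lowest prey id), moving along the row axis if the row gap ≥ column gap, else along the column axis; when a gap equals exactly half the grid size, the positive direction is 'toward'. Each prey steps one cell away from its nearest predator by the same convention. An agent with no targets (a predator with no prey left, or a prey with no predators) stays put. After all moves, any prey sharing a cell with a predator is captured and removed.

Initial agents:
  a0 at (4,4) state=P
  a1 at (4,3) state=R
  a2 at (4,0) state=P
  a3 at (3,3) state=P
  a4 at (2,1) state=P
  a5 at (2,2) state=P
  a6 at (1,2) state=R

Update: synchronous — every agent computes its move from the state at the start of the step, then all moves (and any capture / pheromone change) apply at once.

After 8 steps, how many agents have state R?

t=1: a0@(4,3):P a1@(4,2):R a2@(4,4):P a3@(4,3):P a4@(1,1):P a5@(1,2):P a6@(0,2):R
t=2: a0@(4,2):P a1@(4,1):R a2@(4,3):P a3@(4,2):P a4@(0,1):P a5@(0,2):P
t=3: a0@(4,1):P a1@(4,0):R a2@(4,2):P a3@(4,1):P a4@(4,1):P a5@(4,2):P
t=4: a0@(4,0):P a1@(4,4):R a2@(4,1):P a3@(4,0):P a4@(4,0):P a5@(4,1):P
t=5: a0@(4,4):P a1@(4,3):R a2@(4,0):P a3@(4,4):P a4@(4,4):P a5@(4,0):P
t=6: a0@(4,3):P a1@(4,2):R a2@(4,4):P a3@(4,3):P a4@(4,3):P a5@(4,4):P
t=7: a0@(4,2):P a1@(4,1):R a2@(4,3):P a3@(4,2):P a4@(4,2):P a5@(4,3):P
t=8: a0@(4,1):P a1@(4,0):R a2@(4,2):P a3@(4,1):P a4@(4,1):P a5@(4,2):P

1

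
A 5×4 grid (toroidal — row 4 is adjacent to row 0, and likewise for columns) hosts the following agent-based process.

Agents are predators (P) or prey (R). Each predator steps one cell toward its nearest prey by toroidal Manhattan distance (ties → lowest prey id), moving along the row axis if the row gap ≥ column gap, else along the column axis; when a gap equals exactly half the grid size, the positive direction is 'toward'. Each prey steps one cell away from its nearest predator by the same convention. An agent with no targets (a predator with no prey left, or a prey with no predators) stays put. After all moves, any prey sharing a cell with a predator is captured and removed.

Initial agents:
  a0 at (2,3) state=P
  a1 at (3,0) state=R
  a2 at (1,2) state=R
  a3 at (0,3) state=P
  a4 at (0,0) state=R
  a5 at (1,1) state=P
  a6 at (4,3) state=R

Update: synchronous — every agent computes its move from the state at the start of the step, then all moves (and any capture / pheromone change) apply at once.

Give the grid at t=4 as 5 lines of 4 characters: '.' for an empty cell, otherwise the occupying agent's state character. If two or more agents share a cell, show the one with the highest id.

t=1: a0@(3,3):P a1@(4,0):R a2@(1,3):R a3@(0,0):P a4@(0,1):R a5@(1,2):P
t=2: a0@(4,3):P a1@(3,0):R a2@(1,0):R a3@(4,0):P a4@(0,2):R a5@(1,3):P
t=3: a0@(3,3):P a1@(2,0):R a2@(1,1):R a3@(3,0):P a4@(1,2):R a5@(1,0):P
t=4: a0@(2,3):P a1@(1,0):R a2@(1,2):R a3@(2,0):P a4@(1,1):R a5@(2,0):P

....
RRR.
P..P
....
....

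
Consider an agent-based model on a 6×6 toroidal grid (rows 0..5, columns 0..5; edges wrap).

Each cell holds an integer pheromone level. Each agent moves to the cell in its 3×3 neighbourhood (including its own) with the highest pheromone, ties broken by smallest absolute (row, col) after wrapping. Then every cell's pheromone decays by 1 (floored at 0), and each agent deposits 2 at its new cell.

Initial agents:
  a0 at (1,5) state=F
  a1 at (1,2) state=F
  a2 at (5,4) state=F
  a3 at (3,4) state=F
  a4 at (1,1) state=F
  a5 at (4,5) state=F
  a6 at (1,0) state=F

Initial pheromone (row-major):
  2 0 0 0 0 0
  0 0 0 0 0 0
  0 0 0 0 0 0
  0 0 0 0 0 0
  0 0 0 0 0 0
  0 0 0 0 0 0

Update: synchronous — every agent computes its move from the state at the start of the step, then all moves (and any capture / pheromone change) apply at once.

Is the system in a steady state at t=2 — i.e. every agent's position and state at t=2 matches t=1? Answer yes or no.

no

t=1: a0@(0,0) a1@(0,1) a2@(0,3) a3@(2,3) a4@(0,0) a5@(3,0) a6@(0,0) | pheromone: 7 2 0 2 0 0 / 0 0 0 0 0 0 / 0 0 0 2 0 0 / 2 0 0 0 0 0 / 0 0 0 0 0 0 / 0 0 0 0 0 0
t=2: a0@(0,0) a1@(0,0) a2@(0,3) a3@(2,3) a4@(0,0) a5@(3,0) a6@(0,0) | pheromone: 14 1 0 3 0 0 / 0 0 0 0 0 0 / 0 0 0 3 0 0 / 3 0 0 0 0 0 / 0 0 0 0 0 0 / 0 0 0 0 0 0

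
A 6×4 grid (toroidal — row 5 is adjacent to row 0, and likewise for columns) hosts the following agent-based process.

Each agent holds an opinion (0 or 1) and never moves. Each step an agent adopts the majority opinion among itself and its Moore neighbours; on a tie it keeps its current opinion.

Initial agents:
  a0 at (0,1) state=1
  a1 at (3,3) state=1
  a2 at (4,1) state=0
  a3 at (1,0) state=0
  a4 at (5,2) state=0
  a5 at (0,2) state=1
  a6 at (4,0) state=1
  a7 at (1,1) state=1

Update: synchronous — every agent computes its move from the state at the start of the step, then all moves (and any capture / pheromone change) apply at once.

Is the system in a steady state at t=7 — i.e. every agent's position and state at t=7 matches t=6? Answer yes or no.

t=1: a0@(0,1):1 a1@(3,3):1 a2@(4,1):0 a3@(1,0):1 a4@(5,2):0 a5@(0,2):1 a6@(4,0):1 a7@(1,1):1
t=2: (unchanged — steady state)

yes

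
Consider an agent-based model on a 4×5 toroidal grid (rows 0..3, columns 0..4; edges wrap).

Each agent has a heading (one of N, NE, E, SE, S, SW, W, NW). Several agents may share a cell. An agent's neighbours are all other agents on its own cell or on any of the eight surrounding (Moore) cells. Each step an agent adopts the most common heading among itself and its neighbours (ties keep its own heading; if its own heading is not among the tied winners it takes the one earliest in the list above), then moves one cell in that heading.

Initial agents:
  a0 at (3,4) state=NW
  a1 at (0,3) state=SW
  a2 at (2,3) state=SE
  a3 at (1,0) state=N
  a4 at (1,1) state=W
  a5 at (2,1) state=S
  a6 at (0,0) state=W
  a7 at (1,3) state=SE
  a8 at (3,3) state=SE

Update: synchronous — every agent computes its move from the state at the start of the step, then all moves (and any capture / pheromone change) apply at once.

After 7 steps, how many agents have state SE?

9

t=1: a0@(0,0):SE a1@(1,4):SE a2@(3,4):SE a3@(1,4):W a4@(1,0):W a5@(3,1):S a6@(0,4):W a7@(2,4):SE a8@(0,4):SE
t=2: a0@(1,1):SE a1@(2,0):SE a2@(0,0):SE a3@(2,0):SE a4@(2,1):SE a5@(0,1):S a6@(1,0):SE a7@(3,0):SE a8@(1,0):SE
t=3: a0@(2,2):SE a1@(3,1):SE a2@(1,1):SE a3@(3,1):SE a4@(3,2):SE a5@(1,2):SE a6@(2,1):SE a7@(0,1):SE a8@(2,1):SE
t=4: a0@(3,3):SE a1@(0,2):SE a2@(2,2):SE a3@(0,2):SE a4@(0,3):SE a5@(2,3):SE a6@(3,2):SE a7@(1,2):SE a8@(3,2):SE
t=5: a0@(0,4):SE a1@(1,3):SE a2@(3,3):SE a3@(1,3):SE a4@(1,4):SE a5@(3,4):SE a6@(0,3):SE a7@(2,3):SE a8@(0,3):SE
t=6: a0@(1,0):SE a1@(2,4):SE a2@(0,4):SE a3@(2,4):SE a4@(2,0):SE a5@(0,0):SE a6@(1,4):SE a7@(3,4):SE a8@(1,4):SE
t=7: a0@(2,1):SE a1@(3,0):SE a2@(1,0):SE a3@(3,0):SE a4@(3,1):SE a5@(1,1):SE a6@(2,0):SE a7@(0,0):SE a8@(2,0):SE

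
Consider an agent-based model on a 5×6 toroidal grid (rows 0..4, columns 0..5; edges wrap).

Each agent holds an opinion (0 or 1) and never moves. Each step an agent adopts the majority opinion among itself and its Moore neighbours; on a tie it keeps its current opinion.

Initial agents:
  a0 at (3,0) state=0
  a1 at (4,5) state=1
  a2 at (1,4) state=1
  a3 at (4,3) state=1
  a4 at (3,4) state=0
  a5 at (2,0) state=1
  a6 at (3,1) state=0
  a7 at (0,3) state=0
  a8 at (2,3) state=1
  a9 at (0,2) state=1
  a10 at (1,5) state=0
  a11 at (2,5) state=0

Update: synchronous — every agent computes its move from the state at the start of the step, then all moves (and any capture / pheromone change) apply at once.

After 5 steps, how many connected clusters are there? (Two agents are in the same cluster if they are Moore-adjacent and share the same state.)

2

t=1: a0@(3,0):0 a1@(4,5):0 a2@(1,4):0 a3@(4,3):1 a4@(3,4):1 a5@(2,0):0 a6@(3,1):0 a7@(0,3):1 a8@(2,3):1 a9@(0,2):1 a10@(1,5):0 a11@(2,5):0
t=2: (unchanged — steady state)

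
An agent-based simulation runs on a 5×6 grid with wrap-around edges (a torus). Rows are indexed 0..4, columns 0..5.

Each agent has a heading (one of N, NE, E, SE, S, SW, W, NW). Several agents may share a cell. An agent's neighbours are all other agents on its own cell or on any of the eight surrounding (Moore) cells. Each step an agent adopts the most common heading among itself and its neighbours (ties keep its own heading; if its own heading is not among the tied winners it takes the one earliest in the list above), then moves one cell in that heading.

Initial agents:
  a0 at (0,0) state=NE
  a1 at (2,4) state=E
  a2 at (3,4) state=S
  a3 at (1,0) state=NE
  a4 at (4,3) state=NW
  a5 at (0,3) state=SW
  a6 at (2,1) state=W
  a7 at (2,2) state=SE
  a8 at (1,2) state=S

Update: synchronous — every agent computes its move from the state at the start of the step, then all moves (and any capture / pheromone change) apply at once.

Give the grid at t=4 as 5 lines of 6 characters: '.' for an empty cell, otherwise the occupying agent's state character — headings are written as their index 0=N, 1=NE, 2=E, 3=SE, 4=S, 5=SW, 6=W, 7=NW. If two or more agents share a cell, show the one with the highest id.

..4..7
...411
..2.1.
......
.....5

t=1: a0@(4,1):NE a1@(2,5):E a2@(4,4):S a3@(0,1):NE a4@(3,2):NW a5@(1,2):SW a6@(2,0):W a7@(3,3):SE a8@(2,2):S
t=2: a0@(3,2):NE a1@(2,0):E a2@(0,4):S a3@(4,2):NE a4@(2,1):NW a5@(2,1):SW a6@(2,5):W a7@(4,3):S a8@(3,2):S
t=3: a0@(2,3):NE a1@(2,1):E a2@(1,4):S a3@(3,3):NE a4@(1,0):NW a5@(3,0):SW a6@(2,4):W a7@(0,3):S a8@(4,2):S
t=4: a0@(1,4):NE a1@(2,2):E a2@(2,4):S a3@(2,4):NE a4@(0,5):NW a5@(4,5):SW a6@(1,5):NE a7@(1,3):S a8@(0,2):S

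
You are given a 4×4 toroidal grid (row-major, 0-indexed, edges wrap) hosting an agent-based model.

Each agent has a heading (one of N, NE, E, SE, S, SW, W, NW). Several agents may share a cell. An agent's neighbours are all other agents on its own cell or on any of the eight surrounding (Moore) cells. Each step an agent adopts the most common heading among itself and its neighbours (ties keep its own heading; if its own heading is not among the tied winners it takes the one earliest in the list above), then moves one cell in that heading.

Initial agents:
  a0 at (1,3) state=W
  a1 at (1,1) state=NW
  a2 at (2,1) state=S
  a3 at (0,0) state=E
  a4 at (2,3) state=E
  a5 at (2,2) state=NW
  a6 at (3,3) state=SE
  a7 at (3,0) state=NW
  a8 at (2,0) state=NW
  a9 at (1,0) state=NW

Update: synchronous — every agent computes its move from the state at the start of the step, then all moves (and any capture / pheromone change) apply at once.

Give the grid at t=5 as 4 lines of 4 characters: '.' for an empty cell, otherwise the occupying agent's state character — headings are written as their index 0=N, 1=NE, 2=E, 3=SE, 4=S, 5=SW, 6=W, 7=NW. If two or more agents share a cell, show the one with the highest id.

t=1: a0@(0,2):NW a1@(0,0):NW a2@(1,0):NW a3@(3,3):NW a4@(1,2):NW a5@(1,1):NW a6@(2,2):NW a7@(2,3):NW a8@(1,3):NW a9@(0,3):NW
t=2: a0@(3,1):NW a1@(3,3):NW a2@(0,3):NW a3@(2,2):NW a4@(0,1):NW a5@(0,0):NW a6@(1,1):NW a7@(1,2):NW a8@(0,2):NW a9@(3,2):NW
t=3: a0@(2,0):NW a1@(2,2):NW a2@(3,2):NW a3@(1,1):NW a4@(3,0):NW a5@(3,3):NW a6@(0,0):NW a7@(0,1):NW a8@(3,1):NW a9@(2,1):NW
t=4: a0@(1,3):NW a1@(1,1):NW a2@(2,1):NW a3@(0,0):NW a4@(2,3):NW a5@(2,2):NW a6@(3,3):NW a7@(3,0):NW a8@(2,0):NW a9@(1,0):NW
t=5: a0@(0,2):NW a1@(0,0):NW a2@(1,0):NW a3@(3,3):NW a4@(1,2):NW a5@(1,1):NW a6@(2,2):NW a7@(2,3):NW a8@(1,3):NW a9@(0,3):NW

7.77
7777
..77
...7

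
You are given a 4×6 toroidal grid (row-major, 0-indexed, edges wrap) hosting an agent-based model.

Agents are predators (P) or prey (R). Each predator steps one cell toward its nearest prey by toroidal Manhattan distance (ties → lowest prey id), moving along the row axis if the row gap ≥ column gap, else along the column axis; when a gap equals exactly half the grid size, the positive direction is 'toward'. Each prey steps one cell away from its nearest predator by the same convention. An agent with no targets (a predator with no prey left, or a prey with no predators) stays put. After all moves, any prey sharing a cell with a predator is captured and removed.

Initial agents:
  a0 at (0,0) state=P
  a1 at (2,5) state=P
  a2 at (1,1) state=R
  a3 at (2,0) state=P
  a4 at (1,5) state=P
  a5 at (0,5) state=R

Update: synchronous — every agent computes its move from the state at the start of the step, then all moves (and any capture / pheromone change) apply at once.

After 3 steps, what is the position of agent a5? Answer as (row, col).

t=1: a0@(0,5):P a1@(3,5):P a2@(2,1):R a3@(1,0):P a4@(0,5):P a5@(0,4):R
t=2: a0@(0,4):P a1@(0,5):P a2@(3,1):R a3@(2,0):P a4@(0,4):P a5@(0,3):R
t=3: a0@(0,3):P a1@(0,4):P a2@(0,1):R a3@(3,0):P a4@(0,3):P a5@(0,2):R

(0, 2)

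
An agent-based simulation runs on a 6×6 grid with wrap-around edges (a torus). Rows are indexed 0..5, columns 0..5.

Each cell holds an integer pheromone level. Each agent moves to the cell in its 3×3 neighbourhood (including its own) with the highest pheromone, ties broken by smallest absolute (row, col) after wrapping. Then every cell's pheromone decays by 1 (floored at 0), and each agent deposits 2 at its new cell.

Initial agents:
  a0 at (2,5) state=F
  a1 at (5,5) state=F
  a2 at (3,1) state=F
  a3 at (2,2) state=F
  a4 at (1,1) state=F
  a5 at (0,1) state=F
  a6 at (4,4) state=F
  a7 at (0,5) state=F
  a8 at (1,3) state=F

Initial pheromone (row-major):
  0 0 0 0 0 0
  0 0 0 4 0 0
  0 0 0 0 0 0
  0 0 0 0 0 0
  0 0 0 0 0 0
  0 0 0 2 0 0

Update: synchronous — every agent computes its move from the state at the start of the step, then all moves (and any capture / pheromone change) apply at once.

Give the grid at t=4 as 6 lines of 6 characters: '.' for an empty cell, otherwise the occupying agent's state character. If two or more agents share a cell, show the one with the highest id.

F.....
...F..
......
......
......
...F..

t=1: a0@(1,0) a1@(0,0) a2@(2,0) a3@(1,3) a4@(0,0) a5@(0,0) a6@(5,3) a7@(0,0) a8@(1,3) | pheromone: 8 0 0 0 0 0 / 2 0 0 7 0 0 / 2 0 0 0 0 0 / 0 0 0 0 0 0 / 0 0 0 0 0 0 / 0 0 0 3 0 0
t=2: a0@(0,0) a1@(0,0) a2@(1,0) a3@(1,3) a4@(0,0) a5@(0,0) a6@(5,3) a7@(0,0) a8@(1,3) | pheromone: 17 0 0 0 0 0 / 3 0 0 10 0 0 / 1 0 0 0 0 0 / 0 0 0 0 0 0 / 0 0 0 0 0 0 / 0 0 0 4 0 0
t=3: a0@(0,0) a1@(0,0) a2@(0,0) a3@(1,3) a4@(0,0) a5@(0,0) a6@(5,3) a7@(0,0) a8@(1,3) | pheromone: 28 0 0 0 0 0 / 2 0 0 13 0 0 / 0 0 0 0 0 0 / 0 0 0 0 0 0 / 0 0 0 0 0 0 / 0 0 0 5 0 0
t=4: a0@(0,0) a1@(0,0) a2@(0,0) a3@(1,3) a4@(0,0) a5@(0,0) a6@(5,3) a7@(0,0) a8@(1,3) | pheromone: 39 0 0 0 0 0 / 1 0 0 16 0 0 / 0 0 0 0 0 0 / 0 0 0 0 0 0 / 0 0 0 0 0 0 / 0 0 0 6 0 0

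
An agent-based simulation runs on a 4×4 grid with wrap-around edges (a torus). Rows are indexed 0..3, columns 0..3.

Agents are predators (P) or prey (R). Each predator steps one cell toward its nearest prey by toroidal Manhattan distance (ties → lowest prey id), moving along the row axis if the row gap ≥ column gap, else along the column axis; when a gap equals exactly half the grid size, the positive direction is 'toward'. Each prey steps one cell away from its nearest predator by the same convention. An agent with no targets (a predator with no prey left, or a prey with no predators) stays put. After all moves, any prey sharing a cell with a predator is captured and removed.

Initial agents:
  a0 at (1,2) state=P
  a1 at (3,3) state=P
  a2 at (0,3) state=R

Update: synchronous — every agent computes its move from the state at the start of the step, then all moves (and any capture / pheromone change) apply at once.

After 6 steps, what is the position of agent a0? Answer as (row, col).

(1, 2)

t=1: a0@(0,2):P a1@(0,3):P a2@(1,3):R
t=2: a0@(1,2):P a1@(1,3):P a2@(2,3):R
t=3: a0@(2,2):P a1@(2,3):P a2@(3,3):R
t=4: a0@(3,2):P a1@(3,3):P a2@(0,3):R
t=5: a0@(0,2):P a1@(0,3):P a2@(1,3):R
t=6: a0@(1,2):P a1@(1,3):P a2@(2,3):R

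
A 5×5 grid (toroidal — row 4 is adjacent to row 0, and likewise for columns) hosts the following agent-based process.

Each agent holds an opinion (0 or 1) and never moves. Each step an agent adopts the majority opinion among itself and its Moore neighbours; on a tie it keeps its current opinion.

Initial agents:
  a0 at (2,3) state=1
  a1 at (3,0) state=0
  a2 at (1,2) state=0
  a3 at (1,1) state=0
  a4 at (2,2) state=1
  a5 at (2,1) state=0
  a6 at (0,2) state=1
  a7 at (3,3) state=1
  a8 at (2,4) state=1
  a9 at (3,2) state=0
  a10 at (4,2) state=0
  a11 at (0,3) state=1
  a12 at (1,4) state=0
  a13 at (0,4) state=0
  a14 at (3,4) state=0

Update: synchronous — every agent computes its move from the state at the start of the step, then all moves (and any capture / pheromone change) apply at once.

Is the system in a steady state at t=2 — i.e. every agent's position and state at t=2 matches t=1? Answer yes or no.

no

t=1: a0@(2,3):1 a1@(3,0):0 a2@(1,2):1 a3@(1,1):0 a4@(2,2):0 a5@(2,1):0 a6@(0,2):0 a7@(3,3):1 a8@(2,4):1 a9@(3,2):0 a10@(4,2):1 a11@(0,3):0 a12@(1,4):1 a13@(0,4):0 a14@(3,4):1
t=2: a0@(2,3):1 a1@(3,0):0 a2@(1,2):0 a3@(1,1):0 a4@(2,2):0 a5@(2,1):0 a6@(0,2):0 a7@(3,3):1 a8@(2,4):1 a9@(3,2):0 a10@(4,2):0 a11@(0,3):0 a12@(1,4):1 a13@(0,4):0 a14@(3,4):1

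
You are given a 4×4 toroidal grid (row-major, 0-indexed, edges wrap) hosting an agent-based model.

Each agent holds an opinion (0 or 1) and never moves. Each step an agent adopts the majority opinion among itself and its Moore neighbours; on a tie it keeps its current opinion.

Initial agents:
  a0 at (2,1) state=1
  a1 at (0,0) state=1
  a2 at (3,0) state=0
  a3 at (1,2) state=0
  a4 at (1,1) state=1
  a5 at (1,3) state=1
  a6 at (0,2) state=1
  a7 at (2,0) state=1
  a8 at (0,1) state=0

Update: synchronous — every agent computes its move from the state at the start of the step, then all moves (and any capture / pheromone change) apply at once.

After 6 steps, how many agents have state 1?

t=1: a0@(2,1):1 a1@(0,0):1 a2@(3,0):1 a3@(1,2):1 a4@(1,1):1 a5@(1,3):1 a6@(0,2):1 a7@(2,0):1 a8@(0,1):0
t=2: a0@(2,1):1 a1@(0,0):1 a2@(3,0):1 a3@(1,2):1 a4@(1,1):1 a5@(1,3):1 a6@(0,2):1 a7@(2,0):1 a8@(0,1):1
t=3: (unchanged — steady state)

9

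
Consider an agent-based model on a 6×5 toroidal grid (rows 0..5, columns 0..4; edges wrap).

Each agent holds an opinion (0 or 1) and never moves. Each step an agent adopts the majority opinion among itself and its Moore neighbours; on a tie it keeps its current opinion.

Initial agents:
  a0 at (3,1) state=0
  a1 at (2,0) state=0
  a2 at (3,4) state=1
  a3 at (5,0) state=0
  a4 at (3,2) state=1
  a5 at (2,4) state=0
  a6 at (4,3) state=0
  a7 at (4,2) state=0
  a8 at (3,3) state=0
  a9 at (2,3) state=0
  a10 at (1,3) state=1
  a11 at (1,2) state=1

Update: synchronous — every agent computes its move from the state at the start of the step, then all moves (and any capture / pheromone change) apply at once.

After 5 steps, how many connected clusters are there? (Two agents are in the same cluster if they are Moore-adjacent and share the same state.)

t=1: a0@(3,1):0 a1@(2,0):0 a2@(3,4):0 a3@(5,0):0 a4@(3,2):0 a5@(2,4):0 a6@(4,3):0 a7@(4,2):0 a8@(3,3):0 a9@(2,3):1 a10@(1,3):1 a11@(1,2):1
t=2: a0@(3,1):0 a1@(2,0):0 a2@(3,4):0 a3@(5,0):0 a4@(3,2):0 a5@(2,4):0 a6@(4,3):0 a7@(4,2):0 a8@(3,3):0 a9@(2,3):0 a10@(1,3):1 a11@(1,2):1
t=3: (unchanged — steady state)

3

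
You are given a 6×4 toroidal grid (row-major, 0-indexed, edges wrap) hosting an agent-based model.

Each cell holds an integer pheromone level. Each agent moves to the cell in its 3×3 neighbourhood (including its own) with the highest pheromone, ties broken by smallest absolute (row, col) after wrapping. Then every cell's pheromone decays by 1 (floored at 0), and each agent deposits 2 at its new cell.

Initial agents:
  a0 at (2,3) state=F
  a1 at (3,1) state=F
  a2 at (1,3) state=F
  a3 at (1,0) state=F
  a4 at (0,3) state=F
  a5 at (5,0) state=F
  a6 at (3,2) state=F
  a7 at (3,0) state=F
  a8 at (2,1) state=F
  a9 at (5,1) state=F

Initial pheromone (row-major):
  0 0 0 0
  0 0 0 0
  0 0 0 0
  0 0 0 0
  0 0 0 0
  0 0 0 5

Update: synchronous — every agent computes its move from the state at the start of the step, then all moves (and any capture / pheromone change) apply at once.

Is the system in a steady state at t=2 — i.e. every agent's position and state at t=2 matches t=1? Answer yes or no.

no

t=1: a0@(1,0) a1@(2,0) a2@(0,0) a3@(0,0) a4@(5,3) a5@(5,3) a6@(2,1) a7@(2,0) a8@(1,0) a9@(0,0) | pheromone: 6 0 0 0 / 4 0 0 0 / 4 2 0 0 / 0 0 0 0 / 0 0 0 0 / 0 0 0 8
t=2: a0@(0,0) a1@(1,0) a2@(5,3) a3@(5,3) a4@(5,3) a5@(5,3) a6@(1,0) a7@(1,0) a8@(0,0) a9@(5,3) | pheromone: 9 0 0 0 / 9 0 0 0 / 3 1 0 0 / 0 0 0 0 / 0 0 0 0 / 0 0 0 17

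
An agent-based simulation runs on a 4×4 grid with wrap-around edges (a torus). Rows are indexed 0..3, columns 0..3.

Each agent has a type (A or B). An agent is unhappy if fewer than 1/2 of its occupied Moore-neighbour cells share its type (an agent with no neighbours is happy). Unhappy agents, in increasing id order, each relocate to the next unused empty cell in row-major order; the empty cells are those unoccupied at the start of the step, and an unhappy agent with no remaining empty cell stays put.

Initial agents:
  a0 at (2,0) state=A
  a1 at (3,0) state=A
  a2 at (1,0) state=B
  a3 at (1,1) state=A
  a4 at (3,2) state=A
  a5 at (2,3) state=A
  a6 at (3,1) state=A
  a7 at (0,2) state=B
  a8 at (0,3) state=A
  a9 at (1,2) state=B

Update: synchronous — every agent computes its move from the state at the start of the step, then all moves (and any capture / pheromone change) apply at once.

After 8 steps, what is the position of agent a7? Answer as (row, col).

t=1: a0@(2,0):A a1@(3,0):A a2@(0,0):B a3@(0,1):A a4@(3,2):A a5@(2,3):A a6@(3,1):A a7@(1,3):B a8@(2,1):A a9@(2,2):B
t=2: a0@(2,0):A a1@(3,0):A a2@(0,2):B a3@(0,1):A a4@(3,2):A a5@(2,3):A a6@(3,1):A a7@(1,3):B a8@(2,1):A a9@(0,3):B
t=3: a0@(2,0):A a1@(3,0):A a2@(0,0):B a3@(0,1):A a4@(3,2):A a5@(2,3):A a6@(3,1):A a7@(1,3):B a8@(2,1):A a9@(0,3):B
t=4: a0@(2,0):A a1@(3,0):A a2@(0,2):B a3@(0,1):A a4@(3,2):A a5@(2,3):A a6@(3,1):A a7@(1,3):B a8@(2,1):A a9@(0,3):B
t=5: a0@(2,0):A a1@(3,0):A a2@(0,0):B a3@(0,1):A a4@(3,2):A a5@(2,3):A a6@(3,1):A a7@(1,3):B a8@(2,1):A a9@(0,3):B
t=6: a0@(2,0):A a1@(3,0):A a2@(0,2):B a3@(0,1):A a4@(3,2):A a5@(2,3):A a6@(3,1):A a7@(1,3):B a8@(2,1):A a9@(0,3):B
t=7: a0@(2,0):A a1@(3,0):A a2@(0,0):B a3@(0,1):A a4@(3,2):A a5@(2,3):A a6@(3,1):A a7@(1,3):B a8@(2,1):A a9@(0,3):B
t=8: a0@(2,0):A a1@(3,0):A a2@(0,2):B a3@(0,1):A a4@(3,2):A a5@(2,3):A a6@(3,1):A a7@(1,3):B a8@(2,1):A a9@(0,3):B

(1, 3)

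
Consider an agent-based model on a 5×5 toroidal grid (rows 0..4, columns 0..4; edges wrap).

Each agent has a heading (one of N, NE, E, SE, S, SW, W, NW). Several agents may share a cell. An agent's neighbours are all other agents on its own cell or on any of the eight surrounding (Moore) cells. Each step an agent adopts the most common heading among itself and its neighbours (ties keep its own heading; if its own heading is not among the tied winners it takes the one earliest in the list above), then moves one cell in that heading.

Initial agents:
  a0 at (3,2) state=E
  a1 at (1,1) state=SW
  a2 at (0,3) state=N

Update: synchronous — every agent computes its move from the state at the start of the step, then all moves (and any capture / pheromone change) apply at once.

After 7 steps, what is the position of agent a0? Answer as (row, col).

t=1: a0@(3,3):E a1@(2,0):SW a2@(4,3):N
t=2: a0@(3,4):E a1@(3,4):SW a2@(3,3):N
t=3: a0@(3,0):E a1@(4,3):SW a2@(2,3):N
t=4: a0@(3,1):E a1@(0,2):SW a2@(1,3):N
t=5: a0@(3,2):E a1@(1,1):SW a2@(0,3):N
t=6: a0@(3,3):E a1@(2,0):SW a2@(4,3):N
t=7: a0@(3,4):E a1@(3,4):SW a2@(3,3):N

(3, 4)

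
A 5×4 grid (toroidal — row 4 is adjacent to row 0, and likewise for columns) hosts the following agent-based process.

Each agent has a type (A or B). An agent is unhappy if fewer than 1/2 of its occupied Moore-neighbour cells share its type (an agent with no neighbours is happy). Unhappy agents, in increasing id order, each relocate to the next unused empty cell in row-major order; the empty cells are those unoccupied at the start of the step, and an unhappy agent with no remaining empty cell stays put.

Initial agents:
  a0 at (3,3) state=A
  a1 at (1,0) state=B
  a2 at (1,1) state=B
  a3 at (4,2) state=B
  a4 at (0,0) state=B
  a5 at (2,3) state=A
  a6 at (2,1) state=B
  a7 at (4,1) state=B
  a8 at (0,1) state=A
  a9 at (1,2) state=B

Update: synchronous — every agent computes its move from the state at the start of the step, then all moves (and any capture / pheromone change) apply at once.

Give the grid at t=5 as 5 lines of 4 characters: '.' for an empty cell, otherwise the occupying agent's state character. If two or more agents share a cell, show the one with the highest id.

B.BA
BBBA
.B..
...A
.B..

t=1: a0@(3,3):A a1@(1,0):B a2@(1,1):B a3@(0,2):B a4@(0,0):B a5@(0,3):A a6@(2,1):B a7@(4,1):B a8@(1,3):A a9@(1,2):B
t=2: a0@(3,3):A a1@(1,0):B a2@(1,1):B a3@(0,2):B a4@(0,0):B a5@(0,1):A a6@(2,1):B a7@(4,1):B a8@(2,0):A a9@(1,2):B
t=3: a0@(3,3):A a1@(1,0):B a2@(1,1):B a3@(0,2):B a4@(0,0):B a5@(0,3):A a6@(2,1):B a7@(4,1):B a8@(1,3):A a9@(1,2):B
t=4: a0@(3,3):A a1@(1,0):B a2@(1,1):B a3@(0,2):B a4@(0,0):B a5@(0,1):A a6@(2,1):B a7@(4,1):B a8@(2,0):A a9@(1,2):B
t=5: a0@(3,3):A a1@(1,0):B a2@(1,1):B a3@(0,2):B a4@(0,0):B a5@(0,3):A a6@(2,1):B a7@(4,1):B a8@(1,3):A a9@(1,2):B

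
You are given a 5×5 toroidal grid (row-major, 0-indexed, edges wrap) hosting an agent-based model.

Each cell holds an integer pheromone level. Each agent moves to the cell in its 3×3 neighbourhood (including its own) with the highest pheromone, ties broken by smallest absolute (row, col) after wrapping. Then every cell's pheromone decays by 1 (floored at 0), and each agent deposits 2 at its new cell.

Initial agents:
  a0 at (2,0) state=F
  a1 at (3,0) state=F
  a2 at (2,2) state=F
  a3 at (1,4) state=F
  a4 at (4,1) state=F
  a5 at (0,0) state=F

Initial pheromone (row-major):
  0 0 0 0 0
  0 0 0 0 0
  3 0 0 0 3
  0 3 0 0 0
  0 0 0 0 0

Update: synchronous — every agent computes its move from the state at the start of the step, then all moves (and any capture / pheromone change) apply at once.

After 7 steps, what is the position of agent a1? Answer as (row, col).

(2, 0)

t=1: a0@(2,0) a1@(2,0) a2@(3,1) a3@(2,0) a4@(3,1) a5@(0,0) | pheromone: 2 0 0 0 0 / 0 0 0 0 0 / 8 0 0 0 2 / 0 6 0 0 0 / 0 0 0 0 0
t=2: a0@(2,0) a1@(2,0) a2@(2,0) a3@(2,0) a4@(2,0) a5@(0,0) | pheromone: 3 0 0 0 0 / 0 0 0 0 0 / 17 0 0 0 1 / 0 5 0 0 0 / 0 0 0 0 0
t=3: a0@(2,0) a1@(2,0) a2@(2,0) a3@(2,0) a4@(2,0) a5@(0,0) | pheromone: 4 0 0 0 0 / 0 0 0 0 0 / 26 0 0 0 0 / 0 4 0 0 0 / 0 0 0 0 0
t=4: a0@(2,0) a1@(2,0) a2@(2,0) a3@(2,0) a4@(2,0) a5@(0,0) | pheromone: 5 0 0 0 0 / 0 0 0 0 0 / 35 0 0 0 0 / 0 3 0 0 0 / 0 0 0 0 0
t=5: a0@(2,0) a1@(2,0) a2@(2,0) a3@(2,0) a4@(2,0) a5@(0,0) | pheromone: 6 0 0 0 0 / 0 0 0 0 0 / 44 0 0 0 0 / 0 2 0 0 0 / 0 0 0 0 0
t=6: a0@(2,0) a1@(2,0) a2@(2,0) a3@(2,0) a4@(2,0) a5@(0,0) | pheromone: 7 0 0 0 0 / 0 0 0 0 0 / 53 0 0 0 0 / 0 1 0 0 0 / 0 0 0 0 0
t=7: a0@(2,0) a1@(2,0) a2@(2,0) a3@(2,0) a4@(2,0) a5@(0,0) | pheromone: 8 0 0 0 0 / 0 0 0 0 0 / 62 0 0 0 0 / 0 0 0 0 0 / 0 0 0 0 0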